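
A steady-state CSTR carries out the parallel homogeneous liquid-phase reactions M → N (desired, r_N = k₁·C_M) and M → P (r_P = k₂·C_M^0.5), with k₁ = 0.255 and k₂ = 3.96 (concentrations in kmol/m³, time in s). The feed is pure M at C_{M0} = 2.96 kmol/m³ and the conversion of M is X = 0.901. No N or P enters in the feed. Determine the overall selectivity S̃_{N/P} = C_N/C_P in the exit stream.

0.0349

Exit C_M = C_{M0}(1−X) = 2.96×0.0990 = 0.2930 kmol/m³.
Rates in a CSTR are evaluated at the outlet concentration: r_N = 0.255×0.2930 = 0.07473, r_P = 3.96×0.2930^0.5 = 2.144.
Overall selectivity = C_N/C_P = r_Nτ/(r_Pτ) = r_N/r_P = 0.0349.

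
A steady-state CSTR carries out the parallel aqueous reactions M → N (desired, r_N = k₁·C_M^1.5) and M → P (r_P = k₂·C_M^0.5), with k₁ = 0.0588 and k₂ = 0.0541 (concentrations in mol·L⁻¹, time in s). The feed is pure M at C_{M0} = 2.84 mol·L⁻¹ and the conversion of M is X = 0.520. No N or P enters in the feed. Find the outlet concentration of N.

Exit C_M = C_{M0}(1−X) = 2.84×0.480 = 1.363 mol·L⁻¹.
In a CSTR the entire volume is at exit conditions, so r_N = 0.0588×1.363^1.5 = 0.09359 and r_P = 0.0541×1.363^0.5 = 0.06317.
Fraction of consumed M going to N: r_N/(r_N+r_P) = 0.5970.
C_N = 0.5970·C_{M0}·X = 0.5970×2.84×0.520 = 0.882 mol·L⁻¹.

0.882 mol·L⁻¹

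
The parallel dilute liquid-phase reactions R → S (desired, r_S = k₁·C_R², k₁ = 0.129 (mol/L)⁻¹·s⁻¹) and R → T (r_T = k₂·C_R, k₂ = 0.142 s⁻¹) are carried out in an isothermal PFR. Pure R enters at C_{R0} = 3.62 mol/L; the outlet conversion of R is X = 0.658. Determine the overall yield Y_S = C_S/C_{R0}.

0.444

C_R = C_{R0}(1−X) = 1.238 mol/L.
Along a PFR/batch, dC_T/dC_R = −r_T/(r_S+r_T) = −k₂/(k₂+k₁·C_R).
Integrating from C_{R0} to C_R: C_T = (0.142/0.129)·ln[(0.142+0.129·3.62)/(0.142+0.129·1.24)] = 1.101·ln(0.6090/0.3017) = 0.7731 mol/L.
Then C_S = (C_{R0}−C_R) − C_T = 2.382 − 0.7731 = 1.609 mol/L.
Y_S = C_S/C_{R0} = 1.609/3.62 = 0.444.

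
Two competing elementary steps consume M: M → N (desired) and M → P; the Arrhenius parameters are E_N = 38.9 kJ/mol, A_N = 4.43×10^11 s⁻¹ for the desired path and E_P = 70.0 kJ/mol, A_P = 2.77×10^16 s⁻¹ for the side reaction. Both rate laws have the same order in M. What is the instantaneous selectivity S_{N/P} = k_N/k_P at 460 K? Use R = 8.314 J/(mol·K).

Since both paths have the same order in M, the concentration cancels and S_{N/P} = k_N/k_P = (A_N/A_P)·exp[(E_P−E_N)/(RT)].
(E_P−E_N)/(RT) = (70.0−38.9)×10³/(8.314×460) = 31100/3824 = 8.132.
k_N/k_P = (4.43×10^11/2.77×10^16)·exp(8.132) = 1.599×10^-5 × 3401 = 0.0544.

0.0544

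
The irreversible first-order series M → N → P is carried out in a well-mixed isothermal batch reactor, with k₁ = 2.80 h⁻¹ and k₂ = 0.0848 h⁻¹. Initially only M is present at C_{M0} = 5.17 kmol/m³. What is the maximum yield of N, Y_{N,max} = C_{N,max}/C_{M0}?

0.897

Evaluating C_N at t_opt = ln(k₂/k₁)/(k₂−k₁) gives C_{N,max}/C_{M0} = (k₁/k₂)^[k₂/(k₂−k₁)].
= (2.80/0.0848)^(0.0848/(0.0848−2.80)) = (33.02)^(-0.03123) = 0.8965.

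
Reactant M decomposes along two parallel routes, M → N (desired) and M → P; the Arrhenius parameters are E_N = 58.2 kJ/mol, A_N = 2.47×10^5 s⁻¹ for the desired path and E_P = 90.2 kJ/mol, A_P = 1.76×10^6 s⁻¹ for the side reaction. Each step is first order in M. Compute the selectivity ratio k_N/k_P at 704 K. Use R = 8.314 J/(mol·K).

33.2

With equal orders, S_{N/P} = k_N/k_P = (A_N/A_P)·exp[(E_P−E_N)/(RT)].
(E_P−E_N)/(RT) = (90.2−58.2)×10³/(8.314×704) = 32000/5853 = 5.467.
k_N/k_P = (2.47×10^5/1.76×10^6)·exp(5.467) = 0.1403 × 236.8 = 33.2.
Since E_N < E_P, lowering the temperature improves selectivity toward N.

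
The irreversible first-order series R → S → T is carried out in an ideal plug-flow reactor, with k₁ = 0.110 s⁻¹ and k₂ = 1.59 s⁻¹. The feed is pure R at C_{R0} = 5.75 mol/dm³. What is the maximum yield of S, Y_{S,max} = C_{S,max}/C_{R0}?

For a first-order series the maximum intermediate yield is C_{S,max}/C_{R0} = (k₁/k₂)^[k₂/(k₂−k₁)].
= (0.110/1.59)^(1.59/(1.59−0.110)) = (0.06918)^(1.074) = 0.05673.

0.0567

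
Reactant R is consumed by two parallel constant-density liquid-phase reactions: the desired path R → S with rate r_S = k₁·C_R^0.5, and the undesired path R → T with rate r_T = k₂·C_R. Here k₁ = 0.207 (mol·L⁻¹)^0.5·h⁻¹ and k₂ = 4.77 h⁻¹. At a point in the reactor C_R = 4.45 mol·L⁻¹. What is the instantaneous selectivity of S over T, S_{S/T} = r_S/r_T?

0.0206

S_{S/T} = r_S/r_T = (k₁·C_R^0.5)/(k₂·C_R) = (k₁/k₂)·C_R^-0.5.
= (0.207×4.450^0.5) / (4.77×4.450) = 0.4367/21.23 = 0.0206.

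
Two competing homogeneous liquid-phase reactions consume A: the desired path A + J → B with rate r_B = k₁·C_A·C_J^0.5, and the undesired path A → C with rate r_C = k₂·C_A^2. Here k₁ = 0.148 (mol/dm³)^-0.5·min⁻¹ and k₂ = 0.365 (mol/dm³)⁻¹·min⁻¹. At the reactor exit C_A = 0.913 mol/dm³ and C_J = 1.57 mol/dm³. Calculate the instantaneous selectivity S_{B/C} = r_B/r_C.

S_{B/C} = r_B/r_C = (k₁·C_A·C_J^0.5)/(k₂·C_A^2) = (k₁/k₂)·C_A⁻¹·C_J^0.5.
= (0.148×0.9130×1.570^0.5) / (0.365×0.9130^2) = 0.1693/0.3043 = 0.556.
The undesired path is higher order in A, so low C_A (CSTR or dilute feed) favours B.

0.556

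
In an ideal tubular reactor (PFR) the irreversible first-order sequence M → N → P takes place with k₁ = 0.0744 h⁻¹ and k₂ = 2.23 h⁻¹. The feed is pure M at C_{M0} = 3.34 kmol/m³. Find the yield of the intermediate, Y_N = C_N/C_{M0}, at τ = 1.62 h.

0.0297

The intermediate concentration in a first-order A→B→C sequence is C_N = k₁C_{M0}(e^(−k₁τ) − e^(−k₂τ))/(k₂−k₁).
e^(−k₁τ) = e^(−0.0744×1.62) = e^(−0.1205) = 0.8865; e^(−k₂τ) = e^(−3.613) = 0.02698.
C_N = 0.0744×3.34/(2.23−0.0744) × (0.8865−0.02698) = 0.1153×0.8595 = 0.09908 kmol/m³.
Y_N = C_N/C_{M0} = 0.09908/3.34 = 0.0297.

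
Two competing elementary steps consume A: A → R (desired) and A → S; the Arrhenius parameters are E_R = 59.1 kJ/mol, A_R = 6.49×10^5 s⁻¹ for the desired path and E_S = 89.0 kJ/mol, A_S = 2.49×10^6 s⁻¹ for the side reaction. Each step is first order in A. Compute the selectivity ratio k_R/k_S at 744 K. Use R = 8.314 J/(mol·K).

k_R/k_S = (A_R/A_S)·exp[−(E_R−E_S)/(RT)] = (A_R/A_S)·exp[(E_S−E_R)/(RT)].
(E_S−E_R)/(RT) = (89.0−59.1)×10³/(8.314×744) = 29900/6186 = 4.834.
k_R/k_S = (6.49×10^5/2.49×10^6)·exp(4.834) = 0.2606 × 125.7 = 32.8.

32.8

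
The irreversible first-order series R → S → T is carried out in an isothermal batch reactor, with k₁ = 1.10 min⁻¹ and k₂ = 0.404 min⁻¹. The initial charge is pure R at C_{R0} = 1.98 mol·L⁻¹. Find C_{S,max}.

Evaluating C_S at t_opt = ln(k₂/k₁)/(k₂−k₁) gives C_{S,max}/C_{R0} = (k₁/k₂)^[k₂/(k₂−k₁)].
= (1.10/0.404)^(0.404/(0.404−1.10)) = (2.723)^(-0.5805) = 0.5591.
C_{S,max} = 0.5591×1.98 = 1.11 mol·L⁻¹.

1.11 mol·L⁻¹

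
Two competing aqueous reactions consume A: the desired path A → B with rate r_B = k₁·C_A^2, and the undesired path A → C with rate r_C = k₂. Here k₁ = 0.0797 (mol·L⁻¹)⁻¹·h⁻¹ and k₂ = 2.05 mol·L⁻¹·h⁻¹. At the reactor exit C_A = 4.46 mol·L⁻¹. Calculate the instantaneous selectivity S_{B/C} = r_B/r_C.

S_{B/C} = r_B/r_C = (k₁·C_A^2)/(k₂) = (k₁/k₂)·C_A^2.
= (0.0797×4.460^2) / (2.05) = 1.585/2.050 = 0.773.

0.773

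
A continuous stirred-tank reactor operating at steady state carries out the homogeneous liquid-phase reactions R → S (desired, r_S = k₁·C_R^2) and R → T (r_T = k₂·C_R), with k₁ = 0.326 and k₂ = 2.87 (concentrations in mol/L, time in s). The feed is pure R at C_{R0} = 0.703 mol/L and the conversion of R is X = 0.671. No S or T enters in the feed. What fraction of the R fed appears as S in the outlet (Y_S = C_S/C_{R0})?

0.0172

Exit C_R = C_{R0}(1−X) = 0.703×0.329 = 0.2313 mol/L.
In a CSTR the entire volume is at exit conditions, so r_S = 0.326×0.2313^2 = 0.01744 and r_T = 2.87×0.2313 = 0.6638.
Fraction of consumed R going to S: r_S/(r_S+r_T) = 0.02560.
C_S = 0.02560·C_{R0}·X = 0.02560×0.703×0.671 = 0.0121 mol/L; Y_S = C_S/C_{R0} = 0.0172.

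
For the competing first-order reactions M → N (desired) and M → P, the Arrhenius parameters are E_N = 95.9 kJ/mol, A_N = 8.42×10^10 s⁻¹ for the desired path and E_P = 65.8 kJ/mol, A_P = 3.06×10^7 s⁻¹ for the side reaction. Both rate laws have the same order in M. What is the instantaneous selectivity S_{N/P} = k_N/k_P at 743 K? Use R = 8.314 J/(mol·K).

21.1

Since both paths have the same order in M, the concentration cancels and S_{N/P} = k_N/k_P = (A_N/A_P)·exp[(E_P−E_N)/(RT)].
(E_P−E_N)/(RT) = (65.8−95.9)×10³/(8.314×743) = -30100/6177 = -4.873.
k_N/k_P = (8.42×10^10/3.06×10^7)·exp(-4.873) = 2752 × 0.007653 = 21.1.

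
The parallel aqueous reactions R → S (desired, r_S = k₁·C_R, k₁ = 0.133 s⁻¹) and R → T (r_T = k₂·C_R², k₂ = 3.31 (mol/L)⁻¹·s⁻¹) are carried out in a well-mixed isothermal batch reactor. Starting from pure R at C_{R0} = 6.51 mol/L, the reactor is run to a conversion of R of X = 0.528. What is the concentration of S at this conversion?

0.0299 mol/L

C_R = C_{R0}(1−X) = 3.073 mol/L.
Along a PFR/batch, dC_S/dC_R = −r_S/(r_S+r_T) = −k₁/(k₁+k₂·C_R).
Integrating from C_{R0} to C_R: C_S = (0.133/3.31)·ln[(0.133+3.31·6.51)/(0.133+3.31·3.07)] = 0.04018·ln(21.68/10.30) = 0.02989 mol/L.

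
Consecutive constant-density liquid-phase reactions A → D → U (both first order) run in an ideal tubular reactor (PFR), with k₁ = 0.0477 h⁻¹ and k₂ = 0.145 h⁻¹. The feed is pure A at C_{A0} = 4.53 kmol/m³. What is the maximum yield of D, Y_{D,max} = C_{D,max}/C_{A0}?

0.191

For a first-order series the maximum intermediate yield is C_{D,max}/C_{A0} = (k₁/k₂)^[k₂/(k₂−k₁)].
= (0.0477/0.145)^(0.145/(0.145−0.0477)) = (0.3290)^(1.490) = 0.1907.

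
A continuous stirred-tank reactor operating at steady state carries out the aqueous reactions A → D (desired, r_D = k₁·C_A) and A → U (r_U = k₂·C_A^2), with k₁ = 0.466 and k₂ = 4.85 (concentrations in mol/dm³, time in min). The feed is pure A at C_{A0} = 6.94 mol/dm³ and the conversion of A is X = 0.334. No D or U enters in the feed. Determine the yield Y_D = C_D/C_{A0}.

0.00680

Exit C_A = C_{A0}(1−X) = 6.94×0.666 = 4.622 mol/dm³.
In a CSTR the entire volume is at exit conditions, so r_D = 0.466×4.622 = 2.154 and r_U = 4.85×4.622^2 = 103.6.
Fraction of consumed A going to D: r_D/(r_D+r_U) = 0.02036.
C_D = 0.02036·C_{A0}·X = 0.02036×6.94×0.334 = 0.0472 mol/dm³; Y_D = C_D/C_{A0} = 0.00680.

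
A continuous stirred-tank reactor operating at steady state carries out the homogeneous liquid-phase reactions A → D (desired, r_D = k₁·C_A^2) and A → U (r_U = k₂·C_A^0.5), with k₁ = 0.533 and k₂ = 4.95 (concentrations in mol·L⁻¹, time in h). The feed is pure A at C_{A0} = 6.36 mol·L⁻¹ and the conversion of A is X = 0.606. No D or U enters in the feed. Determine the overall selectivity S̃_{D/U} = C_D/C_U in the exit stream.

Exit C_A = C_{A0}(1−X) = 6.36×0.394 = 2.506 mol·L⁻¹.
Rates in a CSTR are evaluated at the outlet concentration: r_D = 0.533×2.506^2 = 3.347, r_U = 4.95×2.506^0.5 = 7.836.
Overall selectivity = C_D/C_U = r_Dτ/(r_Uτ) = r_D/r_U = 0.427.

0.427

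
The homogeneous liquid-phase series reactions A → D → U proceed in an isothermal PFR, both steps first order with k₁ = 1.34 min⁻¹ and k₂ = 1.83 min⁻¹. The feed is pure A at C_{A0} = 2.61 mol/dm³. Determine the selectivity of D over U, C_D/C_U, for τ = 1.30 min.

0.377

For first-order series with pure A initially, C_D(τ) = k₁C_{A0}/(k₂−k₁)·(e^(−k₁τ) − e^(−k₂τ)).
e^(−k₁τ) = e^(−1.34×1.30) = e^(−1.742) = 0.1752; e^(−k₂τ) = e^(−2.379) = 0.09264.
C_D = 1.34×2.61/(1.83−1.34) × (0.1752−0.09264) = 7.138×0.08253 = 0.5890 mol/dm³.
C_A = C_{A0}e^(−k₁τ) = 0.4572 mol/dm³, so C_U = C_{A0}−C_A−C_D = 1.564 mol/dm³; C_D/C_U = 0.377.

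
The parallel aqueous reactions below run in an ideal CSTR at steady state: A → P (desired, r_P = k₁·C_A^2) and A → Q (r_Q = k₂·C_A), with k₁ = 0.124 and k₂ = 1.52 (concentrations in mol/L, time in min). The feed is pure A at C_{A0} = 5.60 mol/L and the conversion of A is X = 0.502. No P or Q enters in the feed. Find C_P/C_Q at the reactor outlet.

0.228

Exit C_A = C_{A0}(1−X) = 5.60×0.498 = 2.789 mol/L.
In a CSTR the entire volume is at exit conditions, so r_P = 0.124×2.789^2 = 0.9644 and r_Q = 1.52×2.789 = 4.239.
Overall selectivity = C_P/C_Q = r_Pτ/(r_Qτ) = r_P/r_Q = 0.228.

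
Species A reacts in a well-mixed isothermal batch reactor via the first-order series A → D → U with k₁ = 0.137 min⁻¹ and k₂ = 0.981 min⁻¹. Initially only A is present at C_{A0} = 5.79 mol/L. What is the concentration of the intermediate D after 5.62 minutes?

0.431 mol/L

The intermediate concentration in a first-order A→B→C sequence is C_D = k₁C_{A0}(e^(−k₁t) − e^(−k₂t))/(k₂−k₁).
e^(−k₁t) = e^(−0.137×5.62) = e^(−0.7699) = 0.4630; e^(−k₂t) = e^(−5.513) = 0.004033.
C_D = 0.137×5.79/(0.981−0.137) × (0.4630−0.004033) = 0.9398×0.4590 = 0.4314 mol/L.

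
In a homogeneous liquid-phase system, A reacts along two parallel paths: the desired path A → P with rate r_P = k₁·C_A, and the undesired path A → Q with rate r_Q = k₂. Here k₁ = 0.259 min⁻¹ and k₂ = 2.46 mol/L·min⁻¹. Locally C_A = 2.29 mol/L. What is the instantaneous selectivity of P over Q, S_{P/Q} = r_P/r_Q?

0.241

S_{P/Q} = r_P/r_Q = (k₁·C_A)/(k₂) = (k₁/k₂)·C_A.
= (0.259×2.290) / (2.46) = 0.5931/2.460 = 0.241.
Since the desired path is higher order in A, keeping C_A high (PFR or concentrated feed) favours P.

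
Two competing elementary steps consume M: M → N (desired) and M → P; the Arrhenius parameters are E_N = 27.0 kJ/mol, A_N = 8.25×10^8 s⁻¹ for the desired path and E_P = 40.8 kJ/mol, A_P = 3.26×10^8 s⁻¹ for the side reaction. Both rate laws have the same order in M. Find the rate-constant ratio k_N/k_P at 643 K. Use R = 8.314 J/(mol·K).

33.4

With equal orders, S_{N/P} = k_N/k_P = (A_N/A_P)·exp[(E_P−E_N)/(RT)].
(E_P−E_N)/(RT) = (40.8−27.0)×10³/(8.314×643) = 13800/5346 = 2.581.
k_N/k_P = (8.25×10^8/3.26×10^8)·exp(2.581) = 2.531 × 13.22 = 33.4.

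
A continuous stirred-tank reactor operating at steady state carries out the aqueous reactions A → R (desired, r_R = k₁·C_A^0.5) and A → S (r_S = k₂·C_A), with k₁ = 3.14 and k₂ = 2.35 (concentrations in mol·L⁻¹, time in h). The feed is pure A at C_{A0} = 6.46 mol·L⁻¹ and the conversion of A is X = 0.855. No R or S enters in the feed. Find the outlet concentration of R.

Exit C_A = C_{A0}(1−X) = 6.46×0.145 = 0.9367 mol·L⁻¹.
A CSTR operates uniformly at the exit composition, giving r_R = 3.039 and r_S = 2.201 (each k·C_A^n at C_A = 0.9367).
Fraction of consumed A going to R: r_R/(r_R+r_S) = 0.5799.
C_R = 0.5799·C_{A0}·X = 0.5799×6.46×0.855 = 3.20 mol·L⁻¹.

3.20 mol·L⁻¹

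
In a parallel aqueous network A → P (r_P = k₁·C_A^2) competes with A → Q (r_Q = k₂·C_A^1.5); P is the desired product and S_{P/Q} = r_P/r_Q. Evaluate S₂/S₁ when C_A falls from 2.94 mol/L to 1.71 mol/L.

0.763

S_{P/Q} = (k₁/k₂)·C_A^0.5, so S₂/S₁ = (C_{A,2}/C_{A,1})^0.5.
= (1.71/2.94)^0.5 = (0.5816)^0.5 = 0.763.
Selectivity toward P falls as C_A falls — high-concentration operation is favoured.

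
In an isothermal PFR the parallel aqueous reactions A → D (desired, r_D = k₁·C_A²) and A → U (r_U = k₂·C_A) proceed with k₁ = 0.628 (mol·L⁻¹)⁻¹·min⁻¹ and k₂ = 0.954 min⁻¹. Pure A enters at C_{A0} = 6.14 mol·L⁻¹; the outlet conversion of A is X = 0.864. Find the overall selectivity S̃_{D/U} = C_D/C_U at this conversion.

C_A = C_{A0}(1−X) = 0.8350 mol·L⁻¹.
Along a PFR/batch, dC_U/dC_A = −r_U/(r_D+r_U) = −k₂/(k₂+k₁·C_A).
Integrating from C_{A0} to C_A: C_U = (0.954/0.628)·ln[(0.954+0.628·6.14)/(0.954+0.628·0.835)] = 1.519·ln(4.810/1.478) = 1.792 mol·L⁻¹.
Then C_D = (C_{A0}−C_A) − C_U = 5.305 − 1.792 = 3.513 mol·L⁻¹.
S̃_{D/U} = C_D/C_U = 3.513/1.792 = 1.96.

1.96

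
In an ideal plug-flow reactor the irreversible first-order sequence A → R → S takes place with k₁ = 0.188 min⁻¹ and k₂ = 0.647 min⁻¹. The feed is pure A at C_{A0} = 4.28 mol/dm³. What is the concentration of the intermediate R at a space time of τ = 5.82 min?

0.546 mol/dm³

The intermediate concentration in a first-order A→B→C sequence is C_R = k₁C_{A0}(e^(−k₁τ) − e^(−k₂τ))/(k₂−k₁).
e^(−k₁τ) = e^(−0.188×5.82) = e^(−1.094) = 0.3348; e^(−k₂τ) = e^(−3.766) = 0.02316.
C_R = 0.188×4.28/(0.647−0.188) × (0.3348−0.02316) = 1.753×0.3117 = 0.5464 mol/dm³.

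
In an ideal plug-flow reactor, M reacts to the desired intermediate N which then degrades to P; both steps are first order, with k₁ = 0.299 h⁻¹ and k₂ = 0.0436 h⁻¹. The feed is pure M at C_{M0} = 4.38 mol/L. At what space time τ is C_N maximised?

For first-order series the maximum of C_N occurs at τ_opt = ln(k₂/k₁)/(k₂−k₁).
= ln(0.0436/0.299)/(0.0436−0.299) = ln(0.1458)/-0.2554 = -1.925/-0.2554 = 7.54 h.

7.54 h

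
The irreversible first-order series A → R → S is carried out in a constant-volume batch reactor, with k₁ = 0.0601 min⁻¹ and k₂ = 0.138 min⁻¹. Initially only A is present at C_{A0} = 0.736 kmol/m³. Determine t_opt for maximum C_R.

10.7 min

The intermediate peaks when r₁ = r₂, i.e. k₁e^(−k₁t) = k₂e^(−k₂t), giving t_opt = ln(k₂/k₁)/(k₂−k₁).
= ln(0.138/0.0601)/(0.138−0.0601) = ln(2.296)/0.07790 = 0.8312/0.07790 = 10.7 min.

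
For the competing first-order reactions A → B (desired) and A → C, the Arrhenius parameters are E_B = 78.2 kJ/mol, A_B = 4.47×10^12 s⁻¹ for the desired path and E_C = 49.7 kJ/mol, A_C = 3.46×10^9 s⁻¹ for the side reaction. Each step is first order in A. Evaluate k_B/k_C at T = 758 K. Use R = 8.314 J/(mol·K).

14.0

With equal orders, S_{B/C} = k_B/k_C = (A_B/A_C)·exp[(E_C−E_B)/(RT)].
(E_C−E_B)/(RT) = (49.7−78.2)×10³/(8.314×758) = -28500/6302 = -4.522.
k_B/k_C = (4.47×10^12/3.46×10^9)·exp(-4.522) = 1292 × 0.01086 = 14.0.
Since E_B > E_C, raising the temperature improves selectivity toward B.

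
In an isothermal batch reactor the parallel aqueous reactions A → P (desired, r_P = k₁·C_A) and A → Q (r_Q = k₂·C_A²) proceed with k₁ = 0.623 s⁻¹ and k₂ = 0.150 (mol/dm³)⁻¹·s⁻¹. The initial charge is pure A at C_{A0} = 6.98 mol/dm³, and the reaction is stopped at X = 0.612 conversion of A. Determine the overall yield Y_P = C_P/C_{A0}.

0.288

C_A = C_{A0}(1−X) = 2.708 mol/dm³.
Along a PFR/batch, dC_P/dC_A = −r_P/(r_P+r_Q) = −k₁/(k₁+k₂·C_A).
Integrating from C_{A0} to C_A: C_P = (0.623/0.150)·ln[(0.623+0.150·6.98)/(0.623+0.150·2.71)] = 4.153·ln(1.670/1.029) = 2.010 mol/dm³.
Y_P = C_P/C_{A0} = 2.010/6.98 = 0.288.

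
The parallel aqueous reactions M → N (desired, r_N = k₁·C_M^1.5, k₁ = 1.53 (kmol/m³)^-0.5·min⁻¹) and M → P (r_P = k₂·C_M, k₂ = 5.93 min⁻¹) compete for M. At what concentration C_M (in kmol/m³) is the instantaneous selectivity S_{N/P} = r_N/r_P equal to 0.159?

0.380 kmol/m³

S_{N/P} = (k₁/k₂)·C_M^0.5 ⇒ C_M = (S·k₂/k₁)^(2).
= (0.159×5.93/1.53)^(2) = (0.6163)^(2) = 0.380 kmol/m³.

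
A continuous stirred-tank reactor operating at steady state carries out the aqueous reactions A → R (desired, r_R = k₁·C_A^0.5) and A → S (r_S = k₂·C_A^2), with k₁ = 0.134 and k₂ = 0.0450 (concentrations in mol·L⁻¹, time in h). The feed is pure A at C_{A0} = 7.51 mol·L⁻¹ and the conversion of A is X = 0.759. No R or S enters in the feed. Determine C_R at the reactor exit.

3.14 mol·L⁻¹

Exit C_A = C_{A0}(1−X) = 7.51×0.241 = 1.810 mol·L⁻¹.
A CSTR operates uniformly at the exit composition, giving r_R = 0.1803 and r_S = 0.1474 (each k·C_A^n at C_A = 1.810).
Fraction of consumed A going to R: r_R/(r_R+r_S) = 0.5501.
C_R = 0.5501·C_{A0}·X = 0.5501×7.51×0.759 = 3.14 mol·L⁻¹.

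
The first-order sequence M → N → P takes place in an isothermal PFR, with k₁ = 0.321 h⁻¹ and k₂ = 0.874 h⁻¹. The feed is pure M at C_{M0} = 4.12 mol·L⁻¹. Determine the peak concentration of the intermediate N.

Evaluating C_N at τ_opt = ln(k₂/k₁)/(k₂−k₁) gives C_{N,max}/C_{M0} = (k₁/k₂)^[k₂/(k₂−k₁)].
= (0.321/0.874)^(0.874/(0.874−0.321)) = (0.3673)^(1.580) = 0.2053.
C_{N,max} = 0.2053×4.12 = 0.846 mol·L⁻¹.

0.846 mol·L⁻¹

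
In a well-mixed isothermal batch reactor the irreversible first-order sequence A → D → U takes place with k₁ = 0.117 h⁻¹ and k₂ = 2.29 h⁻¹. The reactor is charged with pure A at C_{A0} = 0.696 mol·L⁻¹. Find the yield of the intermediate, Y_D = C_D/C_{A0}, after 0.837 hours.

0.0409

Solving the coupled first-order balances gives C_D(t) = [k₁/(k₂−k₁)]·C_{A0}·(e^(−k₁t) − e^(−k₂t)).
e^(−k₁t) = e^(−0.117×0.837) = e^(−0.09793) = 0.9067; e^(−k₂t) = e^(−1.917) = 0.1471.
C_D = 0.117×0.696/(2.29−0.117) × (0.9067−0.1471) = 0.03747×0.7596 = 0.02847 mol·L⁻¹.
Y_D = C_D/C_{A0} = 0.02847/0.696 = 0.0409.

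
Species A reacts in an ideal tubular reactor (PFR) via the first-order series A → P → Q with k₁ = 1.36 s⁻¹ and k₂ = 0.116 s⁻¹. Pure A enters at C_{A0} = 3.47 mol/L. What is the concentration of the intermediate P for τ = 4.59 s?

2.22 mol/L

Solving the coupled first-order balances gives C_P(τ) = [k₁/(k₂−k₁)]·C_{A0}·(e^(−k₁τ) − e^(−k₂τ)).
e^(−k₁τ) = e^(−1.36×4.59) = e^(−6.242) = 0.001945; e^(−k₂τ) = e^(−0.5324) = 0.5872.
C_P = 1.36×3.47/(0.116−1.36) × (0.001945−0.5872) = (-3.794)×(-0.5852) = 2.220 mol/L.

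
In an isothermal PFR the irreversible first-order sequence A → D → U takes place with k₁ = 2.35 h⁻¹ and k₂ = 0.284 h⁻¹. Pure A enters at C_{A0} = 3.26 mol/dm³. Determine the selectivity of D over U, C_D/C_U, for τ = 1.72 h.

2.23

For first-order series with pure A initially, C_D(τ) = k₁C_{A0}/(k₂−k₁)·(e^(−k₁τ) − e^(−k₂τ)).
e^(−k₁τ) = e^(−2.35×1.72) = e^(−4.042) = 0.01756; e^(−k₂τ) = e^(−0.4885) = 0.6136.
C_D = 2.35×3.26/(0.284−2.35) × (0.01756−0.6136) = (-3.708)×(-0.5960) = 2.210 mol/dm³.
C_A = C_{A0}e^(−k₁τ) = 0.05725 mol/dm³, so C_U = C_{A0}−C_A−C_D = 0.9927 mol/dm³; C_D/C_U = 2.23.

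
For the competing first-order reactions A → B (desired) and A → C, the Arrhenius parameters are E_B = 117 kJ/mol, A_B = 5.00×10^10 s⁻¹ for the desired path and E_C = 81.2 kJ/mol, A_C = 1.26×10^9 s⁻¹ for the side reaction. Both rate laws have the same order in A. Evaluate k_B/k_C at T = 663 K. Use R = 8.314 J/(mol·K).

0.0600

Since both paths have the same order in A, the concentration cancels and S_{B/C} = k_B/k_C = (A_B/A_C)·exp[(E_C−E_B)/(RT)].
(E_C−E_B)/(RT) = (81.2−117)×10³/(8.314×663) = -35800/5512 = -6.495.
k_B/k_C = (5.00×10^10/1.26×10^9)·exp(-6.495) = 39.68 × 0.001511 = 0.0600.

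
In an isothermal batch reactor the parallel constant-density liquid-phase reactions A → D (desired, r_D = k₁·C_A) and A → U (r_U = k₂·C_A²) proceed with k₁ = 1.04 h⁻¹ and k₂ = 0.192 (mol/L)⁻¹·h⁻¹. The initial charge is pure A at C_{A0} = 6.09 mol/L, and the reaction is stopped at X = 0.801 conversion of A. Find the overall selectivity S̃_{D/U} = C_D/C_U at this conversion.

1.58

C_A = C_{A0}(1−X) = 1.212 mol/L.
Along a PFR/batch, dC_D/dC_A = −r_D/(r_D+r_U) = −k₁/(k₁+k₂·C_A).
Integrating from C_{A0} to C_A: C_D = (1.04/0.192)·ln[(1.04+0.192·6.09)/(1.04+0.192·1.21)] = 5.417·ln(2.209/1.273) = 2.987 mol/L.
C_U = (C_{A0}−C_A)−C_D = 1.891 mol/L; S̃_{D/U} = 2.987/1.891 = 1.58.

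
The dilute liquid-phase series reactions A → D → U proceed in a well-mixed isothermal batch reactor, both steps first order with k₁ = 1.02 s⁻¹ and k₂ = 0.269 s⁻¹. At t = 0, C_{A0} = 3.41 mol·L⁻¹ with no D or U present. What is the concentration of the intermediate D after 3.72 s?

1.60 mol·L⁻¹

Solving the coupled first-order balances gives C_D(t) = [k₁/(k₂−k₁)]·C_{A0}·(e^(−k₁t) − e^(−k₂t)).
e^(−k₁t) = e^(−1.02×3.72) = e^(−3.794) = 0.02250; e^(−k₂t) = e^(−1.001) = 0.3676.
C_D = 1.02×3.41/(0.269−1.02) × (0.02250−0.3676) = (-4.631)×(-0.3451) = 1.598 mol·L⁻¹.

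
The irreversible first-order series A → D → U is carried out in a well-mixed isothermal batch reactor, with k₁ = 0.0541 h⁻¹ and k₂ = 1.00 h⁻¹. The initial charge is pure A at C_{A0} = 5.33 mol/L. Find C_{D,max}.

0.244 mol/L

For a first-order series the maximum intermediate yield is C_{D,max}/C_{A0} = (k₁/k₂)^[k₂/(k₂−k₁)].
= (0.0541/1.00)^(1.00/(1.00−0.0541)) = (0.05410)^(1.057) = 0.04579.
C_{D,max} = 0.04579×5.33 = 0.244 mol/L.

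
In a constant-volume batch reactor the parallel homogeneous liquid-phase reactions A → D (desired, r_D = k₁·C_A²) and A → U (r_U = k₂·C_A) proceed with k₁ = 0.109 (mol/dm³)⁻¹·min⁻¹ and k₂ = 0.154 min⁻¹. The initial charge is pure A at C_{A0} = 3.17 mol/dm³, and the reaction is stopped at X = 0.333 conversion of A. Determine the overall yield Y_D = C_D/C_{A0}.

0.216

C_A = C_{A0}(1−X) = 2.114 mol/dm³.
Along a PFR/batch, dC_U/dC_A = −r_U/(r_D+r_U) = −k₂/(k₂+k₁·C_A).
Integrating from C_{A0} to C_A: C_U = (0.154/0.109)·ln[(0.154+0.109·3.17)/(0.154+0.109·2.11)] = 1.413·ln(0.4995/0.3845) = 0.3699 mol/dm³.
Then C_D = (C_{A0}−C_A) − C_U = 1.056 − 0.3699 = 0.6857 mol/dm³.
Y_D = C_D/C_{A0} = 0.6857/3.17 = 0.216.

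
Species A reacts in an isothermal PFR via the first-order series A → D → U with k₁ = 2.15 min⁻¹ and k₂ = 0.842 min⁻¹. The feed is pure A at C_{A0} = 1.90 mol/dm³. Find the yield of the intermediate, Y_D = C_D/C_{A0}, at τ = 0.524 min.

The intermediate concentration in a first-order A→B→C sequence is C_D = k₁C_{A0}(e^(−k₁τ) − e^(−k₂τ))/(k₂−k₁).
e^(−k₁τ) = e^(−2.15×0.524) = e^(−1.127) = 0.3241; e^(−k₂τ) = e^(−0.4412) = 0.6433.
C_D = 2.15×1.90/(0.842−2.15) × (0.3241−0.6433) = (-3.123)×(-0.3191) = 0.9967 mol/dm³.
Y_D = C_D/C_{A0} = 0.9967/1.90 = 0.525.

0.525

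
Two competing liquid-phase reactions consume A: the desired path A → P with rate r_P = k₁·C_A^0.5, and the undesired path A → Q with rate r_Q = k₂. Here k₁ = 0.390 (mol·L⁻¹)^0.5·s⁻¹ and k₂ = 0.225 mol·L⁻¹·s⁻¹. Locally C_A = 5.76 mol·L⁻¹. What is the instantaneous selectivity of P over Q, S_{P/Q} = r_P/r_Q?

4.16

S_{P/Q} = r_P/r_Q = (k₁·C_A^0.5)/(k₂) = (k₁/k₂)·C_A^0.5.
= (0.390×5.760^0.5) / (0.225) = 0.9360/0.2250 = 4.16.
Since the desired path is higher order in A, keeping C_A high (PFR or concentrated feed) favours P.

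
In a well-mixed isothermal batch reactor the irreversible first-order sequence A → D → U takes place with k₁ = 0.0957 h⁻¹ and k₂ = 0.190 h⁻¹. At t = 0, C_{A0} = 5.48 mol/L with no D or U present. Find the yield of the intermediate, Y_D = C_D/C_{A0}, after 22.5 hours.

0.104

Solving the coupled first-order balances gives C_D(t) = [k₁/(k₂−k₁)]·C_{A0}·(e^(−k₁t) − e^(−k₂t)).
e^(−k₁t) = e^(−0.0957×22.5) = e^(−2.153) = 0.1161; e^(−k₂t) = e^(−4.275) = 0.01391.
C_D = 0.0957×5.48/(0.190−0.0957) × (0.1161−0.01391) = 5.561×0.1022 = 0.5683 mol/L.
Y_D = C_D/C_{A0} = 0.5683/5.48 = 0.104.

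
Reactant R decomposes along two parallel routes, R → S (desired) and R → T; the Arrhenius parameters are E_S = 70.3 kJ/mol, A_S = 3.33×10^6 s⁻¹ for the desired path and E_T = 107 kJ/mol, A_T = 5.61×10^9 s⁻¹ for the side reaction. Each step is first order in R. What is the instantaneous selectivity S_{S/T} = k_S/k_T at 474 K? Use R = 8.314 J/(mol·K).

6.58

k_S/k_T = (A_S/A_T)·exp[−(E_S−E_T)/(RT)] = (A_S/A_T)·exp[(E_T−E_S)/(RT)].
(E_T−E_S)/(RT) = (107−70.3)×10³/(8.314×474) = 36700/3941 = 9.313.
k_S/k_T = (3.33×10^6/5.61×10^9)·exp(9.313) = 5.936×10^-4 × 11078 = 6.58.
Since E_S < E_T, lowering the temperature improves selectivity toward S.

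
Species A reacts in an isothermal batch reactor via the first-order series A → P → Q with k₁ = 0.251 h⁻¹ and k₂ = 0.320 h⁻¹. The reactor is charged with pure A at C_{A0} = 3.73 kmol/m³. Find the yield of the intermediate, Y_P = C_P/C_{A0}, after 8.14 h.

The intermediate concentration in a first-order A→B→C sequence is C_P = k₁C_{A0}(e^(−k₁t) − e^(−k₂t))/(k₂−k₁).
e^(−k₁t) = e^(−0.251×8.14) = e^(−2.043) = 0.1296; e^(−k₂t) = e^(−2.605) = 0.07392.
C_P = 0.251×3.73/(0.320−0.251) × (0.1296−0.07392) = 13.57×0.05570 = 0.7558 kmol/m³.
Y_P = C_P/C_{A0} = 0.7558/3.73 = 0.203.

0.203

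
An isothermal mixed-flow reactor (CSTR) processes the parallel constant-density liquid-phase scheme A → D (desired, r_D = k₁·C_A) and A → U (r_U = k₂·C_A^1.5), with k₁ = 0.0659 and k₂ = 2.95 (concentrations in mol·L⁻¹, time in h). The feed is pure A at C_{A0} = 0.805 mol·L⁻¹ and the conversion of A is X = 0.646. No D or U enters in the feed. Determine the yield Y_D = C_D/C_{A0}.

0.0259

Exit C_A = C_{A0}(1−X) = 0.805×0.354 = 0.2850 mol·L⁻¹.
In a CSTR the entire volume is at exit conditions, so r_D = 0.0659×0.2850 = 0.01878 and r_U = 2.95×0.2850^1.5 = 0.4488.
Fraction of consumed A going to D: r_D/(r_D+r_U) = 0.04017.
C_D = 0.04017·C_{A0}·X = 0.04017×0.805×0.646 = 0.0209 mol·L⁻¹; Y_D = C_D/C_{A0} = 0.0259.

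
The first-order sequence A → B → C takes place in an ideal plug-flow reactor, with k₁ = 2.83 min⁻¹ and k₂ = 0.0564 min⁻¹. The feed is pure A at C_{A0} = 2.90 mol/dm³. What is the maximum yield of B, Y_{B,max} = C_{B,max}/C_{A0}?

0.923

For a first-order series the maximum intermediate yield is C_{B,max}/C_{A0} = (k₁/k₂)^[k₂/(k₂−k₁)].
= (2.83/0.0564)^(0.0564/(0.0564−2.83)) = (50.18)^(-0.02033) = 0.9235.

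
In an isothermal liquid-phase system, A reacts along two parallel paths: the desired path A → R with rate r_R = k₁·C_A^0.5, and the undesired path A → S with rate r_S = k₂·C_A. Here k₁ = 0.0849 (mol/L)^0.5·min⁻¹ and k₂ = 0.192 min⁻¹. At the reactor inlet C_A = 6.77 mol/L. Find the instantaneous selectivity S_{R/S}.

S_{R/S} = r_R/r_S = (k₁·C_A^0.5)/(k₂·C_A) = (k₁/k₂)·C_A^-0.5.
= (0.0849×6.770^0.5) / (0.192×6.770) = 0.2209/1.300 = 0.170.

0.170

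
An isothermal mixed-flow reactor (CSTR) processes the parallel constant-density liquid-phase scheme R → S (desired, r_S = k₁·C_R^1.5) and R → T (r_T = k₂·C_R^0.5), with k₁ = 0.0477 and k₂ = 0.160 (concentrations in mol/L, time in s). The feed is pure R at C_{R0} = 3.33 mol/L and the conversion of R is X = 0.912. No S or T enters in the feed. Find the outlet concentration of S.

Exit C_R = C_{R0}(1−X) = 3.33×0.0880 = 0.2930 mol/L.
In a CSTR the entire volume is at exit conditions, so r_S = 0.0477×0.2930^1.5 = 0.007567 and r_T = 0.160×0.2930^0.5 = 0.08661.
Fraction of consumed R going to S: r_S/(r_S+r_T) = 0.08034.
C_S = 0.08034·C_{R0}·X = 0.08034×3.33×0.912 = 0.244 mol/L.

0.244 mol/L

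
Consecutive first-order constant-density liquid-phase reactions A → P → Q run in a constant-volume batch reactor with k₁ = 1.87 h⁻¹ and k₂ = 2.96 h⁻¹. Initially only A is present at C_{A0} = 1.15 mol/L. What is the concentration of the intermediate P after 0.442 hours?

Solving the coupled first-order balances gives C_P(t) = [k₁/(k₂−k₁)]·C_{A0}·(e^(−k₁t) − e^(−k₂t)).
e^(−k₁t) = e^(−1.87×0.442) = e^(−0.8265) = 0.4376; e^(−k₂t) = e^(−1.308) = 0.2703.
C_P = 1.87×1.15/(2.96−1.87) × (0.4376−0.2703) = 1.973×0.1673 = 0.3300 mol/L.

0.330 mol/L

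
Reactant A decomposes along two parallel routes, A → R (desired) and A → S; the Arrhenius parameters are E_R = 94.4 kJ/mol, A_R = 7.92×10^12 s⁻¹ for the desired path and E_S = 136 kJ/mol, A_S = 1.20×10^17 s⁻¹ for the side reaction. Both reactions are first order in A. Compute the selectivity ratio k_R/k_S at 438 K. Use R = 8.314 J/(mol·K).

k_R/k_S = (A_R/A_S)·exp[−(E_R−E_S)/(RT)] = (A_R/A_S)·exp[(E_S−E_R)/(RT)].
(E_S−E_R)/(RT) = (136−94.4)×10³/(8.314×438) = 41600/3642 = 11.42.
k_R/k_S = (7.92×10^12/1.20×10^17)·exp(11.42) = 6.600×10^-5 × 91470 = 6.04.
Since E_R < E_S, lowering the temperature improves selectivity toward R.

6.04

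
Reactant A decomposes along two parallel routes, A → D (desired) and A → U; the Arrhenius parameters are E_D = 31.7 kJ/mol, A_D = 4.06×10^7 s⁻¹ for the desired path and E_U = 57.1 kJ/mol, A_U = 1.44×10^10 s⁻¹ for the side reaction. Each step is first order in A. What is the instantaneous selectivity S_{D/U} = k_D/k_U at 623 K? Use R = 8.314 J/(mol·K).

0.380

Since both paths have the same order in A, the concentration cancels and S_{D/U} = k_D/k_U = (A_D/A_U)·exp[(E_U−E_D)/(RT)].
(E_U−E_D)/(RT) = (57.1−31.7)×10³/(8.314×623) = 25400/5180 = 4.904.
k_D/k_U = (4.06×10^7/1.44×10^10)·exp(4.904) = 0.002819 × 134.8 = 0.380.
Since E_D < E_U, lowering the temperature improves selectivity toward D.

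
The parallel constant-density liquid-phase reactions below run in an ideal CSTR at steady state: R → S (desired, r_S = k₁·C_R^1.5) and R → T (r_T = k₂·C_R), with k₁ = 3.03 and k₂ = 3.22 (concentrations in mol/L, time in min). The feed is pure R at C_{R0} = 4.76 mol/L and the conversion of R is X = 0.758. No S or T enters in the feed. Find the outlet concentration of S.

Exit C_R = C_{R0}(1−X) = 4.76×0.242 = 1.152 mol/L.
A CSTR operates uniformly at the exit composition, giving r_S = 3.746 and r_T = 3.709 (each k·C_R^n at C_R = 1.152).
Fraction of consumed R going to S: r_S/(r_S+r_T) = 0.5025.
C_S = 0.5025·C_{R0}·X = 0.5025×4.76×0.758 = 1.81 mol/L.

1.81 mol/L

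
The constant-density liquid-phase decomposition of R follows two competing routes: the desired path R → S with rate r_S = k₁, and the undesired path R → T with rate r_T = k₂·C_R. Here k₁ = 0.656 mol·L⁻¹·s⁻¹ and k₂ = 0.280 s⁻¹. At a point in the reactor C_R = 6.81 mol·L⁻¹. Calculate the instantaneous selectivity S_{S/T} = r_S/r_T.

S_{S/T} = r_S/r_T = (k₁)/(k₂·C_R) = (k₁/k₂)·C_R⁻¹.
= (0.656) / (0.280×6.810) = 0.6560/1.907 = 0.344.
The undesired path is higher order in R, so low C_R (CSTR or dilute feed) favours S.

0.344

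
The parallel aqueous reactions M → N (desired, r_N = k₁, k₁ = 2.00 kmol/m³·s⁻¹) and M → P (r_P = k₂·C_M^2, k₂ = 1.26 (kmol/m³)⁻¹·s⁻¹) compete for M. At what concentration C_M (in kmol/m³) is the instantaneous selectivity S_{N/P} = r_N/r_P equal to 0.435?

1.91 kmol/m³

S_{N/P} = (k₁/k₂)·C_M^-2 ⇒ C_M = (S·k₂/k₁)^(-0.5).
= (0.435×1.26/2.00)^(-0.5) = (0.2741)^(-0.5) = 1.91 kmol/m³.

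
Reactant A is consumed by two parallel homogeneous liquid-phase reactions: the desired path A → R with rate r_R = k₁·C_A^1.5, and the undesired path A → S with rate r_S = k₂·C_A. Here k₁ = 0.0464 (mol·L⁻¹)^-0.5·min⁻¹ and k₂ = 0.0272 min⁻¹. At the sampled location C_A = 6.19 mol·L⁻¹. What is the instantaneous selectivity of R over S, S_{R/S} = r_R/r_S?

S_{R/S} = r_R/r_S = (k₁·C_A^1.5)/(k₂·C_A) = (k₁/k₂)·C_A^0.5.
= (0.0464×6.190^1.5) / (0.0272×6.190) = 0.7146/0.1684 = 4.24.

4.24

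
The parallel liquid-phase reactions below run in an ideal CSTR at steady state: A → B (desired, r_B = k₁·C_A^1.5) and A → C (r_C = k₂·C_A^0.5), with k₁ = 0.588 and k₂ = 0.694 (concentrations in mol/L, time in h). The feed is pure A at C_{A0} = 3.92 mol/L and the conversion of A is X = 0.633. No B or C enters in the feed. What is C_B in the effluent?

1.36 mol/L

Exit C_A = C_{A0}(1−X) = 3.92×0.367 = 1.439 mol/L.
A CSTR operates uniformly at the exit composition, giving r_B = 1.015 and r_C = 0.8324 (each k·C_A^n at C_A = 1.439).
Fraction of consumed A going to B: r_B/(r_B+r_C) = 0.5493.
C_B = 0.5493·C_{A0}·X = 0.5493×3.92×0.633 = 1.36 mol/L.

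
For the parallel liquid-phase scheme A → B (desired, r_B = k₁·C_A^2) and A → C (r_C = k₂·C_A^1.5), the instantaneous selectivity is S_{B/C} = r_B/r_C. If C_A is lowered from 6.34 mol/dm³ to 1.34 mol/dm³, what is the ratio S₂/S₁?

0.460

S_{B/C} = (k₁/k₂)·C_A^0.5, so S₂/S₁ = (C_{A,2}/C_{A,1})^0.5.
= (1.34/6.34)^0.5 = (0.2114)^0.5 = 0.460.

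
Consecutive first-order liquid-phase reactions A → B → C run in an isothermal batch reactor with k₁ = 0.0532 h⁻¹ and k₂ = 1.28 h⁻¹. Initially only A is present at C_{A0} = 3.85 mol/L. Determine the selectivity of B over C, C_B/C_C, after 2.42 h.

0.427

For first-order series with pure A initially, C_B(t) = k₁C_{A0}/(k₂−k₁)·(e^(−k₁t) − e^(−k₂t)).
e^(−k₁t) = e^(−0.0532×2.42) = e^(−0.1287) = 0.8792; e^(−k₂t) = e^(−3.098) = 0.04516.
C_B = 0.0532×3.85/(1.28−0.0532) × (0.8792−0.04516) = 0.1670×0.8340 = 0.1392 mol/L.
C_A = C_{A0}e^(−k₁t) = 3.385 mol/L, so C_C = C_{A0}−C_A−C_B = 0.3258 mol/L; C_B/C_C = 0.427.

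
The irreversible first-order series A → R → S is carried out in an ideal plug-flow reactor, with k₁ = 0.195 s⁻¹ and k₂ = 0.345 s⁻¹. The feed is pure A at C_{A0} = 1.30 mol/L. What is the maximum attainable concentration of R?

0.350 mol/L

Evaluating C_R at τ_opt = ln(k₂/k₁)/(k₂−k₁) gives C_{R,max}/C_{A0} = (k₁/k₂)^[k₂/(k₂−k₁)].
= (0.195/0.345)^(0.345/(0.345−0.195)) = (0.5652)^(2.300) = 0.2692.
C_{R,max} = 0.2692×1.30 = 0.350 mol/L.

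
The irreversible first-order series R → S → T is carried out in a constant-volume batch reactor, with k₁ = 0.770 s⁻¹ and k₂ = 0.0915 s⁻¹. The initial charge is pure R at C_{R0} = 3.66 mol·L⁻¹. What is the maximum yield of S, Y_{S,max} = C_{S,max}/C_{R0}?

For a first-order series the maximum intermediate yield is C_{S,max}/C_{R0} = (k₁/k₂)^[k₂/(k₂−k₁)].
= (0.770/0.0915)^(0.0915/(0.0915−0.770)) = (8.415)^(-0.1349) = 0.7503.

0.750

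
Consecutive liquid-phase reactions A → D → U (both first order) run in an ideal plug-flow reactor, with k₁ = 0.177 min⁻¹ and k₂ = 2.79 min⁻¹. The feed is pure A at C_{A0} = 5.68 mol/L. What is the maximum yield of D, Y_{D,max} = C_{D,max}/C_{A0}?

At the optimum, C_{D,max}/C_{A0} = (k₁/k₂)^[k₂/(k₂−k₁)].
= (0.177/2.79)^(2.79/(2.79−0.177)) = (0.06344)^(1.068) = 0.05263.

0.0526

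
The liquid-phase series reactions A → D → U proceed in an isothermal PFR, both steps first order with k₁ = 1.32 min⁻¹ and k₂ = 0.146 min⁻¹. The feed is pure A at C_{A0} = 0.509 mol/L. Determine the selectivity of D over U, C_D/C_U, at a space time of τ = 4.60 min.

The intermediate concentration in a first-order A→B→C sequence is C_D = k₁C_{A0}(e^(−k₁τ) − e^(−k₂τ))/(k₂−k₁).
e^(−k₁τ) = e^(−1.32×4.60) = e^(−6.072) = 0.002307; e^(−k₂τ) = e^(−0.6716) = 0.5109.
C_D = 1.32×0.509/(0.146−1.32) × (0.002307−0.5109) = (-0.5723)×(-0.5086) = 0.2911 mol/L.
C_A = C_{A0}e^(−k₁τ) = 0.001174 mol/L, so C_U = C_{A0}−C_A−C_D = 0.2168 mol/L; C_D/C_U = 1.34.

1.34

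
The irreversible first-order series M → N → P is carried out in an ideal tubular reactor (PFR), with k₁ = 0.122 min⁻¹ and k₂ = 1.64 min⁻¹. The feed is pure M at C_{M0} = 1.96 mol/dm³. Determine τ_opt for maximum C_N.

The intermediate peaks when r₁ = r₂, i.e. k₁e^(−k₁τ) = k₂e^(−k₂τ), giving τ_opt = ln(k₂/k₁)/(k₂−k₁).
= ln(1.64/0.122)/(1.64−0.122) = ln(13.44)/1.518 = 2.598/1.518 = 1.71 min.

1.71 min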